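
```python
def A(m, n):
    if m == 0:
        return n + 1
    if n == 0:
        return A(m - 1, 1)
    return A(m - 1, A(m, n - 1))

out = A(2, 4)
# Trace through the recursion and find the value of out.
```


A(2, 4)
= A(1, A(2, 3))
First compute A(2, 3) = 9
= A(1, 9)
= 11


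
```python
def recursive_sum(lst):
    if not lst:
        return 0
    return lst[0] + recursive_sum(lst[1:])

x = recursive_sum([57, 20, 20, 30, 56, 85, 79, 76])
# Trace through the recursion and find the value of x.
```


recursive_sum([57, 20, 20, 30, 56, 85, 79, 76])
= 57 + recursive_sum([20, 20, 30, 56, 85, 79, 76])
= 57 + 20 + recursive_sum([20, 30, 56, 85, 79, 76])
= 57 + 20 + 20 + recursive_sum([30, 56, 85, 79, 76])
= 57 + 20 + 20 + 30 + recursive_sum([56, 85, 79, 76])
= 57 + 20 + 20 + 30 + 56 + recursive_sum([85, 79, 76])
= 57 + 20 + 20 + 30 + 56 + 85 + recursive_sum([79, 76])
= 57 + 20 + 20 + 30 + 56 + 85 + 79 + recursive_sum([76])
= 57 + 20 + 20 + 30 + 56 + 85 + 79 + 76 + recursive_sum([])
= 57 + 20 + 20 + 30 + 56 + 85 + 79 + 76 + 0
= 423


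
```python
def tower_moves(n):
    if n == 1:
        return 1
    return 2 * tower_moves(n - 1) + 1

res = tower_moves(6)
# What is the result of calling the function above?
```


tower_moves(6)
= 2 * tower_moves(5) + 1
= 2 * (2 * tower_moves(4) + 1) + 1
= 2 * (2 * (2 * tower_moves(3) + 1) + 1) + 1
= 2 * (2 * (2 * (2 * tower_moves(2) + 1) + 1) + 1) + 1
= 2 * (2 * (2 * (2 * (2 * tower_moves(1) + 1) + 1) + 1) + 1) + 1
Now compute bottom-up:
tower_moves(1) = 1
tower_moves(2) = 2 * 1 + 1 = 3
tower_moves(3) = 2 * 3 + 1 = 7
tower_moves(4) = 2 * 7 + 1 = 15
tower_moves(5) = 2 * 15 + 1 = 31
tower_moves(6) = 2 * 31 + 1 = 63
= 63


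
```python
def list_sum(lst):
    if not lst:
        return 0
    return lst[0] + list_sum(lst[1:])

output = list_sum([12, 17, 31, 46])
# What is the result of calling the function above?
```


list_sum([12, 17, 31, 46])
= 12 + list_sum([17, 31, 46])
= 12 + 17 + list_sum([31, 46])
= 12 + 17 + 31 + list_sum([46])
= 12 + 17 + 31 + 46 + list_sum([])
= 12 + 17 + 31 + 46 + 0
= 106


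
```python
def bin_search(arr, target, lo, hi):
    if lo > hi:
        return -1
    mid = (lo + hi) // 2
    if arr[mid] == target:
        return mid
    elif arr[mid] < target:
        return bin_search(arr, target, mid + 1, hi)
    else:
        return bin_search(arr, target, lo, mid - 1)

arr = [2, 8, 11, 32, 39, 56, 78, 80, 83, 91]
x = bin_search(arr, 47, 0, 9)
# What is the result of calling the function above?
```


bin_search(arr, 47, 0, 9)
lo=0, hi=9, mid=4, arr[mid]=39
39 < 47, search right half
lo=5, hi=9, mid=7, arr[mid]=80
80 > 47, search left half
lo=5, hi=6, mid=5, arr[mid]=56
56 > 47, search left half
lo > hi, target not found, return -1
= -1


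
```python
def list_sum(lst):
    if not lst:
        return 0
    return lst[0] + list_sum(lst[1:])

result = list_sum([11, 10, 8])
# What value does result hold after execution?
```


list_sum([11, 10, 8])
= 11 + list_sum([10, 8])
= 11 + 10 + list_sum([8])
= 11 + 10 + 8 + list_sum([])
= 11 + 10 + 8 + 0
= 29


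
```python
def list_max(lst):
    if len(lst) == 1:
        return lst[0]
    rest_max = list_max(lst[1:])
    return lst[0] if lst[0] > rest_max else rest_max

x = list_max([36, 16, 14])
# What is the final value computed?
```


list_max([36, 16, 14])
= compare 36 with list_max([16, 14])
= compare 16 with list_max([14])
Base: list_max([14]) = 14
compare 16 with 14: max = 16
compare 36 with 16: max = 36
= 36


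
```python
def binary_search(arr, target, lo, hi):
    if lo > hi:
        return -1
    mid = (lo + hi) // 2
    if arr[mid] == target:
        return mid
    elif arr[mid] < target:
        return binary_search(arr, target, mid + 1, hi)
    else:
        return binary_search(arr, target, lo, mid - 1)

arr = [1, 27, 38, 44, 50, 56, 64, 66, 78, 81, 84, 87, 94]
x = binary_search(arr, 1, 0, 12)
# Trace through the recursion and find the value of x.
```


binary_search(arr, 1, 0, 12)
lo=0, hi=12, mid=6, arr[mid]=64
64 > 1, search left half
lo=0, hi=5, mid=2, arr[mid]=38
38 > 1, search left half
lo=0, hi=1, mid=0, arr[mid]=1
arr[0] == 1, found at index 0
= 0


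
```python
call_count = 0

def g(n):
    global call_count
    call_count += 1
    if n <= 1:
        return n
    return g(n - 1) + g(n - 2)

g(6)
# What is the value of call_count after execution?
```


g(6) calls g(5) and g(4); each non-base call branches into two more.
Let C(k) = total number of calls made by g(k), including the call to g(k) itself.
Base cases: C(0) = 1, C(1) = 1
Recurrence: C(k) = 1 + C(k-1) + C(k-2)
  C(2) = 1 + C(1) + C(0) = 1 + 1 + 1 = 3
  C(3) = 1 + C(2) + C(1) = 1 + 3 + 1 = 5
  C(4) = 1 + C(3) + C(2) = 1 + 5 + 3 = 9
  C(5) = 1 + C(4) + C(3) = 1 + 9 + 5 = 15
  C(6) = 1 + C(5) + C(4) = 1 + 15 + 9 = 25
Total calls = C(6) = 25


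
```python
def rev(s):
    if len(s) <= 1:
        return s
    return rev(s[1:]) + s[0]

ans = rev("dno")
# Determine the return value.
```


rev("dno")
= rev("no") + "d"
= rev("o") + "n" + "d"
= "o" + "n" + "d"
= "ond"


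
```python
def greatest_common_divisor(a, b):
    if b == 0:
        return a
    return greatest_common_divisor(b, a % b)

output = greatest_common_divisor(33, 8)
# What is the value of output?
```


greatest_common_divisor(33, 8)
= greatest_common_divisor(8, 33 % 8) = greatest_common_divisor(8, 1)
= greatest_common_divisor(1, 8 % 1) = greatest_common_divisor(1, 0)
b == 0, return a = 1


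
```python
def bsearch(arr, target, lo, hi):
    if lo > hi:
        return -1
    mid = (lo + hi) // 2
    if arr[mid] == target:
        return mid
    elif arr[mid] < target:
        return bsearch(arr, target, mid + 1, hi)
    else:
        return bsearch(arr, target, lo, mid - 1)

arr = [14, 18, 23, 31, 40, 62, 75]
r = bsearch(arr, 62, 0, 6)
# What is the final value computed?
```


bsearch(arr, 62, 0, 6)
lo=0, hi=6, mid=3, arr[mid]=31
31 < 62, search right half
lo=4, hi=6, mid=5, arr[mid]=62
arr[5] == 62, found at index 5
= 5


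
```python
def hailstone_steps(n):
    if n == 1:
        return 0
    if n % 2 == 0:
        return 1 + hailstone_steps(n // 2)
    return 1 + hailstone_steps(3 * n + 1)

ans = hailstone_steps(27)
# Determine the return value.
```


hailstone_steps(27)
27 is odd -> 3*27+1 = 82 -> hailstone_steps(82)
82 is even -> hailstone_steps(41)
41 is odd -> 3*41+1 = 124 -> hailstone_steps(124)
124 is even -> hailstone_steps(62)
62 is even -> hailstone_steps(31)
31 is odd -> 3*31+1 = 94 -> hailstone_steps(94)
94 is even -> hailstone_steps(47)
47 is odd -> 3*47+1 = 142 -> hailstone_steps(142)
142 is even -> hailstone_steps(71)
71 is odd -> 3*71+1 = 214 -> hailstone_steps(214)
214 is even -> hailstone_steps(107)
107 is odd -> 3*107+1 = 322 -> hailstone_steps(322)
322 is even -> hailstone_steps(161)
161 is odd -> 3*161+1 = 484 -> hailstone_steps(484)
484 is even -> hailstone_steps(242)
242 is even -> hailstone_steps(121)
121 is odd -> 3*121+1 = 364 -> hailstone_steps(364)
364 is even -> hailstone_steps(182)
182 is even -> hailstone_steps(91)
91 is odd -> 3*91+1 = 274 -> hailstone_steps(274)
274 is even -> hailstone_steps(137)
137 is odd -> 3*137+1 = 412 -> hailstone_steps(412)
412 is even -> hailstone_steps(206)
206 is even -> hailstone_steps(103)
103 is odd -> 3*103+1 = 310 -> hailstone_steps(310)
310 is even -> hailstone_steps(155)
155 is odd -> 3*155+1 = 466 -> hailstone_steps(466)
466 is even -> hailstone_steps(233)
233 is odd -> 3*233+1 = 700 -> hailstone_steps(700)
700 is even -> hailstone_steps(350)
350 is even -> hailstone_steps(175)
175 is odd -> 3*175+1 = 526 -> hailstone_steps(526)
526 is even -> hailstone_steps(263)
263 is odd -> 3*263+1 = 790 -> hailstone_steps(790)
790 is even -> hailstone_steps(395)
395 is odd -> 3*395+1 = 1186 -> hailstone_steps(1186)
1186 is even -> hailstone_steps(593)
593 is odd -> 3*593+1 = 1780 -> hailstone_steps(1780)
1780 is even -> hailstone_steps(890)
890 is even -> hailstone_steps(445)
445 is odd -> 3*445+1 = 1336 -> hailstone_steps(1336)
1336 is even -> hailstone_steps(668)
668 is even -> hailstone_steps(334)
334 is even -> hailstone_steps(167)
167 is odd -> 3*167+1 = 502 -> hailstone_steps(502)
502 is even -> hailstone_steps(251)
251 is odd -> 3*251+1 = 754 -> hailstone_steps(754)
754 is even -> hailstone_steps(377)
377 is odd -> 3*377+1 = 1132 -> hailstone_steps(1132)
1132 is even -> hailstone_steps(566)
566 is even -> hailstone_steps(283)
283 is odd -> 3*283+1 = 850 -> hailstone_steps(850)
850 is even -> hailstone_steps(425)
425 is odd -> 3*425+1 = 1276 -> hailstone_steps(1276)
1276 is even -> hailstone_steps(638)
638 is even -> hailstone_steps(319)
319 is odd -> 3*319+1 = 958 -> hailstone_steps(958)
958 is even -> hailstone_steps(479)
479 is odd -> 3*479+1 = 1438 -> hailstone_steps(1438)
1438 is even -> hailstone_steps(719)
719 is odd -> 3*719+1 = 2158 -> hailstone_steps(2158)
2158 is even -> hailstone_steps(1079)
1079 is odd -> 3*1079+1 = 3238 -> hailstone_steps(3238)
3238 is even -> hailstone_steps(1619)
1619 is odd -> 3*1619+1 = 4858 -> hailstone_steps(4858)
4858 is even -> hailstone_steps(2429)
2429 is odd -> 3*2429+1 = 7288 -> hailstone_steps(7288)
7288 is even -> hailstone_steps(3644)
3644 is even -> hailstone_steps(1822)
1822 is even -> hailstone_steps(911)
911 is odd -> 3*911+1 = 2734 -> hailstone_steps(2734)
2734 is even -> hailstone_steps(1367)
1367 is odd -> 3*1367+1 = 4102 -> hailstone_steps(4102)
4102 is even -> hailstone_steps(2051)
2051 is odd -> 3*2051+1 = 6154 -> hailstone_steps(6154)
6154 is even -> hailstone_steps(3077)
3077 is odd -> 3*3077+1 = 9232 -> hailstone_steps(9232)
9232 is even -> hailstone_steps(4616)
4616 is even -> hailstone_steps(2308)
2308 is even -> hailstone_steps(1154)
1154 is even -> hailstone_steps(577)
577 is odd -> 3*577+1 = 1732 -> hailstone_steps(1732)
1732 is even -> hailstone_steps(866)
866 is even -> hailstone_steps(433)
433 is odd -> 3*433+1 = 1300 -> hailstone_steps(1300)
1300 is even -> hailstone_steps(650)
650 is even -> hailstone_steps(325)
325 is odd -> 3*325+1 = 976 -> hailstone_steps(976)
976 is even -> hailstone_steps(488)
488 is even -> hailstone_steps(244)
244 is even -> hailstone_steps(122)
122 is even -> hailstone_steps(61)
61 is odd -> 3*61+1 = 184 -> hailstone_steps(184)
184 is even -> hailstone_steps(92)
92 is even -> hailstone_steps(46)
46 is even -> hailstone_steps(23)
23 is odd -> 3*23+1 = 70 -> hailstone_steps(70)
70 is even -> hailstone_steps(35)
35 is odd -> 3*35+1 = 106 -> hailstone_steps(106)
106 is even -> hailstone_steps(53)
53 is odd -> 3*53+1 = 160 -> hailstone_steps(160)
160 is even -> hailstone_steps(80)
80 is even -> hailstone_steps(40)
40 is even -> hailstone_steps(20)
20 is even -> hailstone_steps(10)
10 is even -> hailstone_steps(5)
5 is odd -> 3*5+1 = 16 -> hailstone_steps(16)
16 is even -> hailstone_steps(8)
8 is even -> hailstone_steps(4)
4 is even -> hailstone_steps(2)
2 is even -> hailstone_steps(1)
Reached 1 after 111 steps
= 111


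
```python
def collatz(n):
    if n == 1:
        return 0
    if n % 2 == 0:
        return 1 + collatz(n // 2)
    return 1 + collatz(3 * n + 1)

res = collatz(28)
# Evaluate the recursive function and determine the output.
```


collatz(28)
28 is even -> collatz(14)
14 is even -> collatz(7)
7 is odd -> 3*7+1 = 22 -> collatz(22)
22 is even -> collatz(11)
11 is odd -> 3*11+1 = 34 -> collatz(34)
34 is even -> collatz(17)
17 is odd -> 3*17+1 = 52 -> collatz(52)
52 is even -> collatz(26)
26 is even -> collatz(13)
13 is odd -> 3*13+1 = 40 -> collatz(40)
40 is even -> collatz(20)
20 is even -> collatz(10)
10 is even -> collatz(5)
5 is odd -> 3*5+1 = 16 -> collatz(16)
16 is even -> collatz(8)
8 is even -> collatz(4)
4 is even -> collatz(2)
2 is even -> collatz(1)
Reached 1 after 18 steps
= 18


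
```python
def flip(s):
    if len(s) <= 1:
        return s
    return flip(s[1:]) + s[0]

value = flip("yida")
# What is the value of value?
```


flip("yida")
= flip("ida") + "y"
= flip("da") + "i" + "y"
= flip("a") + "d" + "i" + "y"
= "a" + "d" + "i" + "y"
= "adiy"


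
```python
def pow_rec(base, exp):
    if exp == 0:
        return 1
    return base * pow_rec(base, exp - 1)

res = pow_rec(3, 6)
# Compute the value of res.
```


pow_rec(3, 6)
= 3 * pow_rec(3, 5)
= 3 * 3 * pow_rec(3, 4)
= 3 * 3 * 3 * pow_rec(3, 3)
= 3 * 3 * 3 * 3 * pow_rec(3, 2)
= 3 * 3 * 3 * 3 * 3 * pow_rec(3, 1)
= 3 * 3 * 3 * 3 * 3 * 3 * pow_rec(3, 0)
= 3 * 3 * 3 * 3 * 3 * 3 * 1
= 729


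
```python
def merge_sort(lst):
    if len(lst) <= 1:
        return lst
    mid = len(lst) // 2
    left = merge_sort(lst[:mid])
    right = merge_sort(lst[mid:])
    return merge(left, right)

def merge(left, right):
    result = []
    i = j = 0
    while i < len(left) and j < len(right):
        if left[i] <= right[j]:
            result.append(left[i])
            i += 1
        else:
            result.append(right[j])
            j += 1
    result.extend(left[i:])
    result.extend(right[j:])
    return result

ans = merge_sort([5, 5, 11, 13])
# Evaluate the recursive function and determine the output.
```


merge_sort([5, 5, 11, 13])
Split into [5, 5] and [11, 13]
Left sorted: [5, 5]
Right sorted: [11, 13]
Merge [5, 5] and [11, 13]
= [5, 5, 11, 13]


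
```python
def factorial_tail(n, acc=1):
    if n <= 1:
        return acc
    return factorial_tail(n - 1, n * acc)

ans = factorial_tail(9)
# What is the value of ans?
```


factorial_tail(9, 1)
= factorial_tail(8, 9 * 1) = factorial_tail(8, 9)
= factorial_tail(7, 8 * 9) = factorial_tail(7, 72)
= factorial_tail(6, 7 * 72) = factorial_tail(6, 504)
= factorial_tail(5, 6 * 504) = factorial_tail(5, 3024)
= factorial_tail(4, 5 * 3024) = factorial_tail(4, 15120)
= factorial_tail(3, 4 * 15120) = factorial_tail(3, 60480)
= factorial_tail(2, 3 * 60480) = factorial_tail(2, 181440)
= factorial_tail(1, 2 * 181440) = factorial_tail(1, 362880)
n <= 1, return acc = 362880


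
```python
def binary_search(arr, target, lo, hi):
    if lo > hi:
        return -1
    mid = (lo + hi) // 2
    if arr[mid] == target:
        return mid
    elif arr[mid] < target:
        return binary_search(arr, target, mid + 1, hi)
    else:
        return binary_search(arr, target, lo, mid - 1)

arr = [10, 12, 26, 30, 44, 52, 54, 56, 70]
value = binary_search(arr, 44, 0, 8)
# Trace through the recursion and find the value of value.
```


binary_search(arr, 44, 0, 8)
lo=0, hi=8, mid=4, arr[mid]=44
arr[4] == 44, found at index 4
= 4


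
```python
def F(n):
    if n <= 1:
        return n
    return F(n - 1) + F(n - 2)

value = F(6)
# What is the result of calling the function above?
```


F(6)
= F(5) + F(4)
= (F(4) + F(3)) + F(4)
Computing bottom-up: F(0)=0, F(1)=1, F(2)=1, F(3)=2, F(4)=3, F(5)=5, F(6)=8
= 8


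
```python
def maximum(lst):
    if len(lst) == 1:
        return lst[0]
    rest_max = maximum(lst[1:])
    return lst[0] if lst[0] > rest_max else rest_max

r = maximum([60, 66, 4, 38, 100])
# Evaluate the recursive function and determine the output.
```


maximum([60, 66, 4, 38, 100])
= compare 60 with maximum([66, 4, 38, 100])
= compare 66 with maximum([4, 38, 100])
= compare 4 with maximum([38, 100])
= compare 38 with maximum([100])
Base: maximum([100]) = 100
compare 38 with 100: max = 100
compare 4 with 100: max = 100
compare 66 with 100: max = 100
compare 60 with 100: max = 100
= 100


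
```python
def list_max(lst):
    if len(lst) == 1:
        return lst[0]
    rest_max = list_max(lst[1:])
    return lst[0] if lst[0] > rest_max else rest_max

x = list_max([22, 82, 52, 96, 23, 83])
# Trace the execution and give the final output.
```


list_max([22, 82, 52, 96, 23, 83])
= compare 22 with list_max([82, 52, 96, 23, 83])
= compare 82 with list_max([52, 96, 23, 83])
= compare 52 with list_max([96, 23, 83])
= compare 96 with list_max([23, 83])
= compare 23 with list_max([83])
Base: list_max([83]) = 83
compare 23 with 83: max = 83
compare 96 with 83: max = 96
compare 52 with 96: max = 96
compare 82 with 96: max = 96
compare 22 with 96: max = 96
= 96


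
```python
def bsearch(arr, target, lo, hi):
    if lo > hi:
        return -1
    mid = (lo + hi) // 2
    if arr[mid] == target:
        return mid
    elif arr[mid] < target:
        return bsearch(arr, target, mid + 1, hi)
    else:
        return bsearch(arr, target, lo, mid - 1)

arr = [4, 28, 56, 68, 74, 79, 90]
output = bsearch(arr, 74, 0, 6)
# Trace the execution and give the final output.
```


bsearch(arr, 74, 0, 6)
lo=0, hi=6, mid=3, arr[mid]=68
68 < 74, search right half
lo=4, hi=6, mid=5, arr[mid]=79
79 > 74, search left half
lo=4, hi=4, mid=4, arr[mid]=74
arr[4] == 74, found at index 4
= 4


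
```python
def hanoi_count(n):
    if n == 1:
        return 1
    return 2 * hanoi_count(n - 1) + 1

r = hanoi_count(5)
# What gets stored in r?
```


hanoi_count(5)
= 2 * hanoi_count(4) + 1
= 2 * (2 * hanoi_count(3) + 1) + 1
= 2 * (2 * (2 * hanoi_count(2) + 1) + 1) + 1
= 2 * (2 * (2 * (2 * hanoi_count(1) + 1) + 1) + 1) + 1
Now compute bottom-up:
hanoi_count(1) = 1
hanoi_count(2) = 2 * 1 + 1 = 3
hanoi_count(3) = 2 * 3 + 1 = 7
hanoi_count(4) = 2 * 7 + 1 = 15
hanoi_count(5) = 2 * 15 + 1 = 31
= 31


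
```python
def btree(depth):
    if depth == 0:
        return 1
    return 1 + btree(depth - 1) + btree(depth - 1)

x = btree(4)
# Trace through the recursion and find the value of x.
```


btree(4)
= 1 + btree(3) + btree(3)
= 1 + 2 * btree(3)
btree(k) = 2^(k+1) - 1
btree(0) = 1
btree(1) = 3
btree(2) = 7
btree(3) = 15
btree(4) = 31
btree(4) = 2^5 - 1 = 31


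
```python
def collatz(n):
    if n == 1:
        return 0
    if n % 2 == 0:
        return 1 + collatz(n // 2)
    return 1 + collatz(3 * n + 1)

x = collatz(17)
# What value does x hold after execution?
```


collatz(17)
17 is odd -> 3*17+1 = 52 -> collatz(52)
52 is even -> collatz(26)
26 is even -> collatz(13)
13 is odd -> 3*13+1 = 40 -> collatz(40)
40 is even -> collatz(20)
20 is even -> collatz(10)
10 is even -> collatz(5)
5 is odd -> 3*5+1 = 16 -> collatz(16)
16 is even -> collatz(8)
8 is even -> collatz(4)
4 is even -> collatz(2)
2 is even -> collatz(1)
Reached 1 after 12 steps
= 12


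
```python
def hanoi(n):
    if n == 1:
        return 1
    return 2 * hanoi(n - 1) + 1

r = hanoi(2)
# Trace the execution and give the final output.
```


hanoi(2)
= 2 * hanoi(1) + 1
Now compute bottom-up:
hanoi(1) = 1
hanoi(2) = 2 * 1 + 1 = 3
= 3


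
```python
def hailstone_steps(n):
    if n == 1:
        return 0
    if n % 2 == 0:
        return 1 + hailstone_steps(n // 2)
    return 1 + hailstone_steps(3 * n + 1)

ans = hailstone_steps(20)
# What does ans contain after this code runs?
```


hailstone_steps(20)
20 is even -> hailstone_steps(10)
10 is even -> hailstone_steps(5)
5 is odd -> 3*5+1 = 16 -> hailstone_steps(16)
16 is even -> hailstone_steps(8)
8 is even -> hailstone_steps(4)
4 is even -> hailstone_steps(2)
2 is even -> hailstone_steps(1)
Reached 1 after 7 steps
= 7


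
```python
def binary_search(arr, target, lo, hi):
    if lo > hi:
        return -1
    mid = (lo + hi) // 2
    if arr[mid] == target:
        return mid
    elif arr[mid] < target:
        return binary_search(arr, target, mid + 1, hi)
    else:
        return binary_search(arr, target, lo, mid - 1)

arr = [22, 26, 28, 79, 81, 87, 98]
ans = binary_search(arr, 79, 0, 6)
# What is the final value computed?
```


binary_search(arr, 79, 0, 6)
lo=0, hi=6, mid=3, arr[mid]=79
arr[3] == 79, found at index 3
= 3


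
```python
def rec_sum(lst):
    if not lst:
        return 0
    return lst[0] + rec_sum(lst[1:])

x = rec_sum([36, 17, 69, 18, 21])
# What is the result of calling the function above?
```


rec_sum([36, 17, 69, 18, 21])
= 36 + rec_sum([17, 69, 18, 21])
= 36 + 17 + rec_sum([69, 18, 21])
= 36 + 17 + 69 + rec_sum([18, 21])
= 36 + 17 + 69 + 18 + rec_sum([21])
= 36 + 17 + 69 + 18 + 21 + rec_sum([])
= 36 + 17 + 69 + 18 + 21 + 0
= 161


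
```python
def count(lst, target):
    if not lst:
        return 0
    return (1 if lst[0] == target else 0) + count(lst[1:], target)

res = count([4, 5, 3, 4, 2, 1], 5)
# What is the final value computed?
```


count([4, 5, 3, 4, 2, 1], 5)
lst[0]=4 != 5: 0 + count([5, 3, 4, 2, 1], 5)
lst[0]=5 == 5: 1 + count([3, 4, 2, 1], 5)
lst[0]=3 != 5: 0 + count([4, 2, 1], 5)
lst[0]=4 != 5: 0 + count([2, 1], 5)
lst[0]=2 != 5: 0 + count([1], 5)
lst[0]=1 != 5: 0 + count([], 5)
= 1


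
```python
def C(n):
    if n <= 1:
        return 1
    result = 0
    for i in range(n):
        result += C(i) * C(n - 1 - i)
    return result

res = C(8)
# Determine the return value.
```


C(8)
= sum of C(i) * C(8-1-i) for i in 0..7
First compute sub-values bottom-up:
  C(0) = 1, C(1) = 1
  C(2) = 1*1 + 1*1 = 2
  C(3) = 1*2 + 1*1 + 2*1 = 5
  C(4) = 1*5 + 1*2 + 2*1 + 5*1 = 14
  C(5) = 1*14 + 1*5 + 2*2 + 5*1 + 14*1 = 42
  C(6) = 1*42 + 1*14 + 2*5 + 5*2 + 14*1 + 42*1 = 132
  C(7) = 1*132 + 1*42 + 2*14 + 5*5 + 14*2 + 42*1 + 132*1 = 429
Now C(8):
  C(0)*C(7) = 1*429 = 429
  C(1)*C(6) = 1*132 = 132
  C(2)*C(5) = 2*42 = 84
  C(3)*C(4) = 5*14 = 70
  C(4)*C(3) = 14*5 = 70
  C(5)*C(2) = 42*2 = 84
  C(6)*C(1) = 132*1 = 132
  C(7)*C(0) = 429*1 = 429
= 429 + 132 + 84 + 70 + 70 + 84 + 132 + 429
= 1430


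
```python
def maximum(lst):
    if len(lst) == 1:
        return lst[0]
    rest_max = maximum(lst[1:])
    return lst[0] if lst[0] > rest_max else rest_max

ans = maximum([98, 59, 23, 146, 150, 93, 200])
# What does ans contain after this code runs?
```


maximum([98, 59, 23, 146, 150, 93, 200])
= compare 98 with maximum([59, 23, 146, 150, 93, 200])
= compare 59 with maximum([23, 146, 150, 93, 200])
= compare 23 with maximum([146, 150, 93, 200])
= compare 146 with maximum([150, 93, 200])
= compare 150 with maximum([93, 200])
= compare 93 with maximum([200])
Base: maximum([200]) = 200
compare 93 with 200: max = 200
compare 150 with 200: max = 200
compare 146 with 200: max = 200
compare 23 with 200: max = 200
compare 59 with 200: max = 200
compare 98 with 200: max = 200
= 200


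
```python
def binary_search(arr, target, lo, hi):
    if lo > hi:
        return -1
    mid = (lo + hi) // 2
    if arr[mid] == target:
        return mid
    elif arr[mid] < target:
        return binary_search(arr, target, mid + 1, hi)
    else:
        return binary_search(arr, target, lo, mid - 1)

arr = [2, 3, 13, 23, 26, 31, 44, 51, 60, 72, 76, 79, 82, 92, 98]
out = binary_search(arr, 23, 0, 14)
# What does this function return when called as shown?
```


binary_search(arr, 23, 0, 14)
lo=0, hi=14, mid=7, arr[mid]=51
51 > 23, search left half
lo=0, hi=6, mid=3, arr[mid]=23
arr[3] == 23, found at index 3
= 3


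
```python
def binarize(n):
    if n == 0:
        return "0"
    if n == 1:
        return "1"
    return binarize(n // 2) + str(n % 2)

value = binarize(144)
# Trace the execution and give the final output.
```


binarize(144)
= binarize(72) + "0"
= binarize(36) + "0" + "0"
= binarize(18) + "0" + "0" + "0"
= binarize(9) + "0" + "0" + "0" + "0"
= binarize(4) + "1" + "0" + "0" + "0" + "0"
= binarize(2) + "0" + "1" + "0" + "0" + "0" + "0"
= binarize(1) + "0" + "0" + "1" + "0" + "0" + "0" + "0"
= "1" + "0" + "0" + "1" + "0" + "0" + "0" + "0"
= "10010000"


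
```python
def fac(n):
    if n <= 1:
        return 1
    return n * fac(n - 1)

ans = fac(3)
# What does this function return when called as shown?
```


fac(3)
= 3 * fac(2)
= 3 * 2 * fac(1)
= 3 * 2 * 1
= 6


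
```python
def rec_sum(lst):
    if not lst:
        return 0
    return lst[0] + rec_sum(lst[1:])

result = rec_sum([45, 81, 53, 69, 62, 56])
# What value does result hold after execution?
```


rec_sum([45, 81, 53, 69, 62, 56])
= 45 + rec_sum([81, 53, 69, 62, 56])
= 45 + 81 + rec_sum([53, 69, 62, 56])
= 45 + 81 + 53 + rec_sum([69, 62, 56])
= 45 + 81 + 53 + 69 + rec_sum([62, 56])
= 45 + 81 + 53 + 69 + 62 + rec_sum([56])
= 45 + 81 + 53 + 69 + 62 + 56 + rec_sum([])
= 45 + 81 + 53 + 69 + 62 + 56 + 0
= 366


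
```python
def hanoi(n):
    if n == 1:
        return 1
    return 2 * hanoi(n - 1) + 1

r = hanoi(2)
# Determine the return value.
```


hanoi(2)
= 2 * hanoi(1) + 1
Now compute bottom-up:
hanoi(1) = 1
hanoi(2) = 2 * 1 + 1 = 3
= 3


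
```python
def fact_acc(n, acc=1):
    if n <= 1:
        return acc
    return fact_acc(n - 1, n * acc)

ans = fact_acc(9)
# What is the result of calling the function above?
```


fact_acc(9, 1)
= fact_acc(8, 9 * 1) = fact_acc(8, 9)
= fact_acc(7, 8 * 9) = fact_acc(7, 72)
= fact_acc(6, 7 * 72) = fact_acc(6, 504)
= fact_acc(5, 6 * 504) = fact_acc(5, 3024)
= fact_acc(4, 5 * 3024) = fact_acc(4, 15120)
= fact_acc(3, 4 * 15120) = fact_acc(3, 60480)
= fact_acc(2, 3 * 60480) = fact_acc(2, 181440)
= fact_acc(1, 2 * 181440) = fact_acc(1, 362880)
n <= 1, return acc = 362880


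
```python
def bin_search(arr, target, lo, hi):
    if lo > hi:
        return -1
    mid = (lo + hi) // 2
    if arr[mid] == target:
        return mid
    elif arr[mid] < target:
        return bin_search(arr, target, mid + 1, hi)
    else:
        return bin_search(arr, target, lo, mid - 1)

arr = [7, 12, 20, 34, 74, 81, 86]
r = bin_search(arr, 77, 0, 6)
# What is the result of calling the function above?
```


bin_search(arr, 77, 0, 6)
lo=0, hi=6, mid=3, arr[mid]=34
34 < 77, search right half
lo=4, hi=6, mid=5, arr[mid]=81
81 > 77, search left half
lo=4, hi=4, mid=4, arr[mid]=74
74 < 77, search right half
lo > hi, target not found, return -1
= -1


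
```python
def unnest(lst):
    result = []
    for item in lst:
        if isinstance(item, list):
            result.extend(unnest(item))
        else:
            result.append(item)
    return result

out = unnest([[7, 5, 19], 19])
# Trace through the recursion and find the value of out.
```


unnest([[7, 5, 19], 19])
Processing each element:
  [7, 5, 19] is a list -> unnest recursively -> [7, 5, 19]
  19 is not a list -> append 19
= [7, 5, 19, 19]


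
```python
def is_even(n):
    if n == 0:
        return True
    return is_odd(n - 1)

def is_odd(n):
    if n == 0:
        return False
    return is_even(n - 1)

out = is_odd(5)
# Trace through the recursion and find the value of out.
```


is_odd(5)
= is_even(4)
= is_odd(3)
= is_even(2)
= is_odd(1)
= is_even(0)
n == 0: return True
= True


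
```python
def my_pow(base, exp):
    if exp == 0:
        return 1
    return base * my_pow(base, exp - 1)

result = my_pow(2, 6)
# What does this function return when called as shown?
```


my_pow(2, 6)
= 2 * my_pow(2, 5)
= 2 * 2 * my_pow(2, 4)
= 2 * 2 * 2 * my_pow(2, 3)
= 2 * 2 * 2 * 2 * my_pow(2, 2)
= 2 * 2 * 2 * 2 * 2 * my_pow(2, 1)
= 2 * 2 * 2 * 2 * 2 * 2 * my_pow(2, 0)
= 2 * 2 * 2 * 2 * 2 * 2 * 1
= 64


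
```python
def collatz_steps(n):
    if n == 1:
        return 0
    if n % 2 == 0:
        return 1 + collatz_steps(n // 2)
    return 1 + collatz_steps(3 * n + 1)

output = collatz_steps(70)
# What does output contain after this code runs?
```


collatz_steps(70)
70 is even -> collatz_steps(35)
35 is odd -> 3*35+1 = 106 -> collatz_steps(106)
106 is even -> collatz_steps(53)
53 is odd -> 3*53+1 = 160 -> collatz_steps(160)
160 is even -> collatz_steps(80)
80 is even -> collatz_steps(40)
40 is even -> collatz_steps(20)
20 is even -> collatz_steps(10)
10 is even -> collatz_steps(5)
5 is odd -> 3*5+1 = 16 -> collatz_steps(16)
16 is even -> collatz_steps(8)
8 is even -> collatz_steps(4)
4 is even -> collatz_steps(2)
2 is even -> collatz_steps(1)
Reached 1 after 14 steps
= 14


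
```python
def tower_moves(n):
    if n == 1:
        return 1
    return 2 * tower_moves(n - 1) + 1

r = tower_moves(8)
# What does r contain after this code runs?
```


tower_moves(8)
= 2 * tower_moves(7) + 1
= 2 * (2 * tower_moves(6) + 1) + 1
= 2 * (2 * (2 * tower_moves(5) + 1) + 1) + 1
= 2 * (2 * (2 * (2 * tower_moves(4) + 1) + 1) + 1) + 1
= 2 * (2 * (2 * (2 * (2 * tower_moves(3) + 1) + 1) + 1) + 1) + 1
= 2 * (2 * (2 * (2 * (2 * (2 * tower_moves(2) + 1) + 1) + 1) + 1) + 1) + 1
= 2 * (2 * (2 * (2 * (2 * (2 * (2 * tower_moves(1) + 1) + 1) + 1) + 1) + 1) + 1) + 1
Now compute bottom-up:
tower_moves(1) = 1
tower_moves(2) = 2 * 1 + 1 = 3
tower_moves(3) = 2 * 3 + 1 = 7
tower_moves(4) = 2 * 7 + 1 = 15
tower_moves(5) = 2 * 15 + 1 = 31
tower_moves(6) = 2 * 31 + 1 = 63
tower_moves(7) = 2 * 63 + 1 = 127
tower_moves(8) = 2 * 127 + 1 = 255
= 255


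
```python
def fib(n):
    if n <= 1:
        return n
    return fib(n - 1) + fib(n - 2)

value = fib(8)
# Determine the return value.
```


fib(8)
= fib(7) + fib(6)
= (fib(6) + fib(5)) + fib(6)
Computing bottom-up: fib(0)=0, fib(1)=1, fib(2)=1, fib(3)=2, fib(4)=3, fib(5)=5, fib(6)=8, fib(7)=13, fib(8)=21
= 21


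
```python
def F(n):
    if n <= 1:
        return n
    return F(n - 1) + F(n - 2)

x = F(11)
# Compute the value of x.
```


F(11)
= F(10) + F(9)
= (F(9) + F(8)) + F(9)
Computing bottom-up: F(0)=0, F(1)=1, F(2)=1, F(3)=2, F(4)=3, F(5)=5, F(6)=8, F(7)=13, F(8)=21, F(9)=34, F(10)=55, F(11)=89
= 89


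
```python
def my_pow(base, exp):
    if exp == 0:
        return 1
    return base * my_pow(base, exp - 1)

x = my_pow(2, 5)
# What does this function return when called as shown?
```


my_pow(2, 5)
= 2 * my_pow(2, 4)
= 2 * 2 * my_pow(2, 3)
= 2 * 2 * 2 * my_pow(2, 2)
= 2 * 2 * 2 * 2 * my_pow(2, 1)
= 2 * 2 * 2 * 2 * 2 * my_pow(2, 0)
= 2 * 2 * 2 * 2 * 2 * 1
= 32


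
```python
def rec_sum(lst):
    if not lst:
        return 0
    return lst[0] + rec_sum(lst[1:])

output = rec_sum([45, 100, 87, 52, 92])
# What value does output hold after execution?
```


rec_sum([45, 100, 87, 52, 92])
= 45 + rec_sum([100, 87, 52, 92])
= 45 + 100 + rec_sum([87, 52, 92])
= 45 + 100 + 87 + rec_sum([52, 92])
= 45 + 100 + 87 + 52 + rec_sum([92])
= 45 + 100 + 87 + 52 + 92 + rec_sum([])
= 45 + 100 + 87 + 52 + 92 + 0
= 376


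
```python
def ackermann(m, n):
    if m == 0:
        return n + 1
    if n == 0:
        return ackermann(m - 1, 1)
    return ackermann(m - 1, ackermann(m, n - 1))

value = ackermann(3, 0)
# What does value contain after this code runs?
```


ackermann(3, 0)
n == 0: return ackermann(2, 1)
= ackermann(2, 1) = 5
= 5


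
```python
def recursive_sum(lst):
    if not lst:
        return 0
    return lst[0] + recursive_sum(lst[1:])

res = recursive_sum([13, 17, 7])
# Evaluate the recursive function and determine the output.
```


recursive_sum([13, 17, 7])
= 13 + recursive_sum([17, 7])
= 13 + 17 + recursive_sum([7])
= 13 + 17 + 7 + recursive_sum([])
= 13 + 17 + 7 + 0
= 37


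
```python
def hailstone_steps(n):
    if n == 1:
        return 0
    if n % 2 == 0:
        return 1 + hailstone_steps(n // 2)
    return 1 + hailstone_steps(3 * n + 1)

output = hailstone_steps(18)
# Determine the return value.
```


hailstone_steps(18)
18 is even -> hailstone_steps(9)
9 is odd -> 3*9+1 = 28 -> hailstone_steps(28)
28 is even -> hailstone_steps(14)
14 is even -> hailstone_steps(7)
7 is odd -> 3*7+1 = 22 -> hailstone_steps(22)
22 is even -> hailstone_steps(11)
11 is odd -> 3*11+1 = 34 -> hailstone_steps(34)
34 is even -> hailstone_steps(17)
17 is odd -> 3*17+1 = 52 -> hailstone_steps(52)
52 is even -> hailstone_steps(26)
26 is even -> hailstone_steps(13)
13 is odd -> 3*13+1 = 40 -> hailstone_steps(40)
40 is even -> hailstone_steps(20)
20 is even -> hailstone_steps(10)
10 is even -> hailstone_steps(5)
5 is odd -> 3*5+1 = 16 -> hailstone_steps(16)
16 is even -> hailstone_steps(8)
8 is even -> hailstone_steps(4)
4 is even -> hailstone_steps(2)
2 is even -> hailstone_steps(1)
Reached 1 after 20 steps
= 20


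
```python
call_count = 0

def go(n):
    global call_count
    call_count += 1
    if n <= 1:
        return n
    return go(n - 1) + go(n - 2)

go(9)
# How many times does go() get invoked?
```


go(9) calls go(8) and go(7); each non-base call branches into two more.
Let C(k) = total number of calls made by go(k), including the call to go(k) itself.
Base cases: C(0) = 1, C(1) = 1
Recurrence: C(k) = 1 + C(k-1) + C(k-2)
  C(2) = 1 + C(1) + C(0) = 1 + 1 + 1 = 3
  C(3) = 1 + C(2) + C(1) = 1 + 3 + 1 = 5
  C(4) = 1 + C(3) + C(2) = 1 + 5 + 3 = 9
  C(5) = 1 + C(4) + C(3) = 1 + 9 + 5 = 15
  C(6) = 1 + C(5) + C(4) = 1 + 15 + 9 = 25
  C(7) = 1 + C(6) + C(5) = 1 + 25 + 15 = 41
  C(8) = 1 + C(7) + C(6) = 1 + 41 + 25 = 67
  C(9) = 1 + C(8) + C(7) = 1 + 67 + 41 = 109
Total calls = C(9) = 109


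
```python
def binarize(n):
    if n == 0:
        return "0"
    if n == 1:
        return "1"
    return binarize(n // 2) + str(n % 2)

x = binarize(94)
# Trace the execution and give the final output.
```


binarize(94)
= binarize(47) + "0"
= binarize(23) + "1" + "0"
= binarize(11) + "1" + "1" + "0"
= binarize(5) + "1" + "1" + "1" + "0"
= binarize(2) + "1" + "1" + "1" + "1" + "0"
= binarize(1) + "0" + "1" + "1" + "1" + "1" + "0"
= "1" + "0" + "1" + "1" + "1" + "1" + "0"
= "1011110"


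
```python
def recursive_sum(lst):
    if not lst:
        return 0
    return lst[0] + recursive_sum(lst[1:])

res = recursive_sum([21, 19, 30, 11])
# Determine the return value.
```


recursive_sum([21, 19, 30, 11])
= 21 + recursive_sum([19, 30, 11])
= 21 + 19 + recursive_sum([30, 11])
= 21 + 19 + 30 + recursive_sum([11])
= 21 + 19 + 30 + 11 + recursive_sum([])
= 21 + 19 + 30 + 11 + 0
= 81


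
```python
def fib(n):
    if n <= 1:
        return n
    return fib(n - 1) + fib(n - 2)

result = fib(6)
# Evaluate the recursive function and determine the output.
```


fib(6)
= fib(5) + fib(4)
= (fib(4) + fib(3)) + fib(4)
Computing bottom-up: fib(0)=0, fib(1)=1, fib(2)=1, fib(3)=2, fib(4)=3, fib(5)=5, fib(6)=8
= 8


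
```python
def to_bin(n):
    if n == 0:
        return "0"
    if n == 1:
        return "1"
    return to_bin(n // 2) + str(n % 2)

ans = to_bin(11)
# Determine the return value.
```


to_bin(11)
= to_bin(5) + "1"
= to_bin(2) + "1" + "1"
= to_bin(1) + "0" + "1" + "1"
= "1" + "0" + "1" + "1"
= "1011"


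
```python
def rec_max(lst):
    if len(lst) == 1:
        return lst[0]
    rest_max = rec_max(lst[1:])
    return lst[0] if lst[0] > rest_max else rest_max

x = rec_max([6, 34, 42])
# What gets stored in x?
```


rec_max([6, 34, 42])
= compare 6 with rec_max([34, 42])
= compare 34 with rec_max([42])
Base: rec_max([42]) = 42
compare 34 with 42: max = 42
compare 6 with 42: max = 42
= 42


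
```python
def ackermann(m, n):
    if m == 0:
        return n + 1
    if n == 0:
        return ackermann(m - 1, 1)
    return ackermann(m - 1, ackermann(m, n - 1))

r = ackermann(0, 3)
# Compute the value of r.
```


ackermann(0, 3)
m == 0: return 3 + 1 = 4
= 4


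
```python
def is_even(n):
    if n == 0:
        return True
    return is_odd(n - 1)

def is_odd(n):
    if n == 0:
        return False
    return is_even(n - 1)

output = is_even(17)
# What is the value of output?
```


is_even(17)
= is_odd(16)
= is_even(15)
= is_odd(14)
= is_even(13)
= is_odd(12)
= is_even(11)
= is_odd(10)
= is_even(9)
= is_odd(8)
= is_even(7)
= is_odd(6)
= is_even(5)
= is_odd(4)
= is_even(3)
= is_odd(2)
= is_even(1)
= is_odd(0)
n == 0: return False
= False


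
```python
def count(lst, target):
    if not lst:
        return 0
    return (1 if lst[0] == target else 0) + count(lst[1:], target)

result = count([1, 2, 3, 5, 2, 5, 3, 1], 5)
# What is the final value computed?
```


count([1, 2, 3, 5, 2, 5, 3, 1], 5)
lst[0]=1 != 5: 0 + count([2, 3, 5, 2, 5, 3, 1], 5)
lst[0]=2 != 5: 0 + count([3, 5, 2, 5, 3, 1], 5)
lst[0]=3 != 5: 0 + count([5, 2, 5, 3, 1], 5)
lst[0]=5 == 5: 1 + count([2, 5, 3, 1], 5)
lst[0]=2 != 5: 0 + count([5, 3, 1], 5)
lst[0]=5 == 5: 1 + count([3, 1], 5)
lst[0]=3 != 5: 0 + count([1], 5)
lst[0]=1 != 5: 0 + count([], 5)
= 2


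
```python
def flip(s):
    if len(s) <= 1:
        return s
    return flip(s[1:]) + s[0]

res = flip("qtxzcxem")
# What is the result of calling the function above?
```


flip("qtxzcxem")
= flip("txzcxem") + "q"
= flip("xzcxem") + "t" + "q"
= flip("zcxem") + "x" + "t" + "q"
= flip("cxem") + "z" + "x" + "t" + "q"
= flip("xem") + "c" + "z" + "x" + "t" + "q"
= flip("em") + "x" + "c" + "z" + "x" + "t" + "q"
= flip("m") + "e" + "x" + "c" + "z" + "x" + "t" + "q"
= "m" + "e" + "x" + "c" + "z" + "x" + "t" + "q"
= "mexczxtq"


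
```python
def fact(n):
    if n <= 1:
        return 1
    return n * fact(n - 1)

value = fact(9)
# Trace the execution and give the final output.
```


fact(9)
= 9 * fact(8)
= 9 * 8 * fact(7)
= 9 * 8 * 7 * fact(6)
= 9 * 8 * 7 * 6 * fact(5)
= 9 * 8 * 7 * 6 * 5 * fact(4)
= 9 * 8 * 7 * 6 * 5 * 4 * fact(3)
= 9 * 8 * 7 * 6 * 5 * 4 * 3 * fact(2)
= 9 * 8 * 7 * 6 * 5 * 4 * 3 * 2 * fact(1)
= 9 * 8 * 7 * 6 * 5 * 4 * 3 * 2 * 1
= 362880


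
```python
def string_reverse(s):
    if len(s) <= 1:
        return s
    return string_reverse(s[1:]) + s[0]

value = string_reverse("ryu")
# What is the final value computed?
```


string_reverse("ryu")
= string_reverse("yu") + "r"
= string_reverse("u") + "y" + "r"
= "u" + "y" + "r"
= "uyr"


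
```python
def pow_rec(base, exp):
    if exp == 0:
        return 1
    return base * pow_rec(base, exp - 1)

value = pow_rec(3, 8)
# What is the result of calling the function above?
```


pow_rec(3, 8)
= 3 * pow_rec(3, 7)
= 3 * 3 * pow_rec(3, 6)
= 3 * 3 * 3 * pow_rec(3, 5)
= 3 * 3 * 3 * 3 * pow_rec(3, 4)
= 3 * 3 * 3 * 3 * 3 * pow_rec(3, 3)
= 3 * 3 * 3 * 3 * 3 * 3 * pow_rec(3, 2)
= 3 * 3 * 3 * 3 * 3 * 3 * 3 * pow_rec(3, 1)
= 3 * 3 * 3 * 3 * 3 * 3 * 3 * 3 * pow_rec(3, 0)
= 3 * 3 * 3 * 3 * 3 * 3 * 3 * 3 * 1
= 6561


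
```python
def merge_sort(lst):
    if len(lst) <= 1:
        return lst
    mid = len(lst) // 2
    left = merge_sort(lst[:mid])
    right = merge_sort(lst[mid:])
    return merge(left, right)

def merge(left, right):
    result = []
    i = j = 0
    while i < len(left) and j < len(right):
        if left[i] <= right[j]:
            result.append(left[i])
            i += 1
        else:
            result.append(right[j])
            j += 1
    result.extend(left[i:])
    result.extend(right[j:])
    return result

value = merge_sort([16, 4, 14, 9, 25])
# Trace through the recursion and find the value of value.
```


merge_sort([16, 4, 14, 9, 25])
Split into [16, 4] and [14, 9, 25]
Left sorted: [4, 16]
Right sorted: [9, 14, 25]
Merge [4, 16] and [9, 14, 25]
= [4, 9, 14, 16, 25]


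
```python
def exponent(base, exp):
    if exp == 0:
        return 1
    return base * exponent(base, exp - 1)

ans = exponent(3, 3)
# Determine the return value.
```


exponent(3, 3)
= 3 * exponent(3, 2)
= 3 * 3 * exponent(3, 1)
= 3 * 3 * 3 * exponent(3, 0)
= 3 * 3 * 3 * 1
= 27


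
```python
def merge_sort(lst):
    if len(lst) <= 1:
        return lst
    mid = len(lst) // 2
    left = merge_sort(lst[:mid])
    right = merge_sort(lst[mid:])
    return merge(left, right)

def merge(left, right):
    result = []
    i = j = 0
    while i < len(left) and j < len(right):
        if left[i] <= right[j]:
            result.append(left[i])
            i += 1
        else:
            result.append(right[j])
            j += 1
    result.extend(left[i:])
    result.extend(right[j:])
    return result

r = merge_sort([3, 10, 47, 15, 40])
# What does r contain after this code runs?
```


merge_sort([3, 10, 47, 15, 40])
Split into [3, 10] and [47, 15, 40]
Left sorted: [3, 10]
Right sorted: [15, 40, 47]
Merge [3, 10] and [15, 40, 47]
= [3, 10, 15, 40, 47]


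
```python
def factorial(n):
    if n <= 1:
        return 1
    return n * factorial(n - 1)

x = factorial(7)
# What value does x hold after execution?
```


factorial(7)
= 7 * factorial(6)
= 7 * 6 * factorial(5)
= 7 * 6 * 5 * factorial(4)
= 7 * 6 * 5 * 4 * factorial(3)
= 7 * 6 * 5 * 4 * 3 * factorial(2)
= 7 * 6 * 5 * 4 * 3 * 2 * factorial(1)
= 7 * 6 * 5 * 4 * 3 * 2 * 1
= 5040


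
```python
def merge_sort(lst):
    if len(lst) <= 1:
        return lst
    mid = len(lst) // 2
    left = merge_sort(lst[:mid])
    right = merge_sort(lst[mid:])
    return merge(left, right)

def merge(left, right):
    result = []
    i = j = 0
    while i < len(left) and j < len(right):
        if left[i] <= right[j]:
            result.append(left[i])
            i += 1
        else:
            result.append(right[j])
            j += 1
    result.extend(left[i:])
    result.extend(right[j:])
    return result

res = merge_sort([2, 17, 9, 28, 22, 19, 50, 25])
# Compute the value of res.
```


merge_sort([2, 17, 9, 28, 22, 19, 50, 25])
Split into [2, 17, 9, 28] and [22, 19, 50, 25]
Left sorted: [2, 9, 17, 28]
Right sorted: [19, 22, 25, 50]
Merge [2, 9, 17, 28] and [19, 22, 25, 50]
= [2, 9, 17, 19, 22, 25, 28, 50]
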